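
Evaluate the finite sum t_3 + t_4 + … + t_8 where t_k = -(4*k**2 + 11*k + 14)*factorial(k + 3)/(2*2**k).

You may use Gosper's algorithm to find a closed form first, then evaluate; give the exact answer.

r(k) = (k + 4)*(11*k + 4*(k + 1)**2 + 25)/(2*(4*k**2 + 11*k + 14)) after simplifying.
Take A(k)=k/2 + 2, B(k)=1, C(k)=k**2 + 11*k/4 + 7/2.
Solve (k/2 + 2)·f(k+1) − (1)·f(k) = k**2 + 11*k/4 + 7/2.
Bound: deg f ≤ 1.
Solve for f: f(k) = (4*k - 1)/2 (degree 1 ≤ 1).
R(k) = B(k−1)·f(k)/C(k) = 2*(4*k - 1)/(4*k**2 + 11*k + 14); s_k = R·t_k = -(4*k - 1)*factorial(k + 3)/2**k.
s_(k+1) − s_k = -(4*k**2 + 11*k + 14)*factorial(k + 3)/(2*2**k) = t_k.
Σ_(k=3)^(8) t_k = s_(9) − s_(3) = -32744250 − (-990) = -32743260.

Σ = -32743260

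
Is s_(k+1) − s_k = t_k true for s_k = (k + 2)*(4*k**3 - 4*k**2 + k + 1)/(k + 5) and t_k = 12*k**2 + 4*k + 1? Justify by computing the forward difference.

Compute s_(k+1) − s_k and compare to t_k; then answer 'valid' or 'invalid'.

s_(k+1) = (k + 3)*(k + 4*(k + 1)**3 - 4*(k + 1)**2 + 2)/(k + 6)
s_(k+1) − s_k = (12*k**4 + 112*k**3 + 201*k**2 + 71*k + 18)/(k**2 + 11*k + 30)
(s_(k+1) − s_k) − t_k = 12*(-2*k**3 - 17*k**2 - 5*k - 1)/(k**2 + 11*k + 30)

Invalid: residual 12*(-2*k**3 - 17*k**2 - 5*k - 1)/(k**2 + 11*k + 30) ≠ 0.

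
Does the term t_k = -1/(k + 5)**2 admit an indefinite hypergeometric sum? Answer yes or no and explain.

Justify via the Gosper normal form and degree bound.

No — the linear system for f has no solution.

Compute t_(k+1)/t_k: get (k + 5)**2/(k + 6)**2.
Normal form (A,B,C) = (k**2 + 10*k + 25, k**2 + 12*k + 36, 1).
Key eq: (k**2 + 10*k + 25)·f(k+1) = (k**2 + 10*k + 25)·f(k) + (1).
deg f ≤ 0 (via 2,2,0).
Put f(k) = c0: A·f(k+1) − B(k−1)·f(k) − C = -1; need -1 = 0 — inconsistent ⇒ no f, not summable.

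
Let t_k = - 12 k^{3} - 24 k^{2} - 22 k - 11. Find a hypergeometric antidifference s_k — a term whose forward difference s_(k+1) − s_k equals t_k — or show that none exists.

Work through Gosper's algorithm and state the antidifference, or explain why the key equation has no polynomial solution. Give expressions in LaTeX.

s_k = k \left(- 3 k^{3} - 2 k^{2} - 2 k - 4\right)

Step 1: r(k) = (12*k**3 + 60*k**2 + 106*k + 69)/(12*k**3 + 24*k**2 + 22*k + 11).
A = 1, B = 1, C = k**3 + 2*k**2 + 11*k/6 + 11/12.
Key eq: (1)·f(k+1) = (1)·f(k) + (k**3 + 2*k**2 + 11*k/6 + 11/12).
Bound: deg f ≤ 4.
Solving with deg f ≤ 4: f(k) = k*(3*k**3 + 2*k**2 + 2*k + 4)/12.
Then R = B(k−1)f/C = k*(3*k**3 + 2*k**2 + 2*k + 4)/(12*k**3 + 24*k**2 + 22*k + 11), so s_k = R(k)·t_k = k*(-3*k**3 - 2*k**2 - 2*k - 4).
Check: Δs_k = -12*k**3 - 24*k**2 - 22*k - 11. ✓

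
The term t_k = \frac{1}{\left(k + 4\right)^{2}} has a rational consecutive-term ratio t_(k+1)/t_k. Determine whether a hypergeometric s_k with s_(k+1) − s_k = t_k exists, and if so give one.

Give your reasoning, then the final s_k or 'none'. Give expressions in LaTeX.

none — t_k is not Gosper-summable

t_(k+1)/t_k = (k + 4)**2/(k + 5)**2.
So A=k**2 + 8*k + 16 and B=k**2 + 10*k + 25, with C=1.
Set up (k**2 + 8*k + 16)·f(k+1) − (k**2 + 8*k + 16)·f(k) − (1) = 0.
From deg A=2, deg B=2, deg C=0: d=0.
Write f(k) = c0. Then LHS − RHS = -1, requiring -1 = 0: contradictory. No certificate.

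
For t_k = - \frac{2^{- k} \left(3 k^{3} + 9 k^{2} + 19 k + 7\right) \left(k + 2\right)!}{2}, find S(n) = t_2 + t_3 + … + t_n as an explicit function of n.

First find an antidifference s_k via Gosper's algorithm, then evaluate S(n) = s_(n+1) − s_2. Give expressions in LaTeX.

S(n) = \frac{2^{- n} \left(120 \cdot 2^{n} - 3 n^{5} n! - 24 n^{4} n! - 70 n^{3} n! - 90 n^{2} n! - 47 n n! - 6 n!\right)}{2}

Ratio r(k) = (3*k**4 + 27*k**3 + 100*k**2 + 176*k + 114)/(2*(3*k**3 + 9*k**2 + 19*k + 7)).
So A=k/2 + 3/2 and B=1, with C=k**3 + 3*k**2 + 19*k/3 + 7/3.
Set up (k/2 + 3/2)·f(k+1) − (1)·f(k) − (k**3 + 3*k**2 + 19*k/3 + 7/3) = 0.
d = 2 from the (1,0,3) case.
A polynomial solution: f(k) = 2*(3*k**2 - 2)/3.
R(k) = B(k−1)·f(k)/C(k) = 2*(3*k**2 - 2)/(3*k**3 + 9*k**2 + 19*k + 7); s_k = R·t_k = -(3*k**2 - 2)*factorial(k + 2)/2**k.
Check: Δs_k = -(3*k**3 + 9*k**2 + 19*k + 7)*factorial(k + 2)/(2*2**k). ✓
Evaluate: s_(n+1) = -2**(-n - 1)*(3*n**2 + 6*n + 1)*factorial(n + 3); subtract s_(2) = -60 ⇒ S(n) = (120*2**n - 3*n**5*factorial(n) - 24*n**4*factorial(n) - 70*n**3*factorial(n) - 90*n**2*factorial(n) - 47*n*factorial(n) - 6*factorial(n))/(2*2**n).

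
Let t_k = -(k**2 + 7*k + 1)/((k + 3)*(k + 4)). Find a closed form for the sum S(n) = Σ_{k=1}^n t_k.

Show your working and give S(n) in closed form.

Ratio r(k) = (k + 3)*(7*k + (k + 1)**2 + 8)/((k + 5)*(k**2 + 7*k + 1)).
A = k + 3, B = k + 5, C = k**2 + 7*k + 1.
Solve (k + 3)·f(k+1) − (k + 4)·f(k) = k**2 + 7*k + 1.
Bound: deg f ≤ 2.
A polynomial solution: f(k) = k*(3*k - 2)/3.
Get s_k = R·t_k = k*(2 - 3*k)/(3*(k + 3)) with R(k) = B(k−1)f(k)/C(k) = k*(k + 4)*(3*k - 2)/(3*(k**2 + 7*k + 1)).
Δs = (-k**2 - 7*k - 1)/(k**2 + 7*k + 12), as required.
Evaluate: s_(n+1) = (-3*n**2 - 4*n - 1)/(3*(n + 4)); subtract s_(1) = -1/12 ⇒ S(n) = n*(-4*n - 5)/(4*(n + 4)).

S(n) = n*(-4*n - 5)/(4*(n + 4))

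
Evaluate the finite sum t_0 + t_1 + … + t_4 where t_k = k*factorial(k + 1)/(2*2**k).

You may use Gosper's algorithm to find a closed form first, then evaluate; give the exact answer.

Σ = 43/2

Ratio r(k) = (k + 1)*(k + 2)/(2*k).
Normal form (A,B,C) = (k/2 + 1, 1, k).
Need (k/2 + 1)·f(k+1) − (1)·f(k) = k.
Bound: deg f ≤ 0.
A polynomial solution: f(k) = 2.
R(k) = B(k−1)·f(k)/C(k) = 2/k; s_k = R·t_k = factorial(k + 1)/2**k.
s_(k+1) − s_k = k*factorial(k + 1)/(2*2**k) = t_k.
Σ_(k=0)^(4) t_k = s_(5) − s_(0) = 45/2 − (1) = 43/2.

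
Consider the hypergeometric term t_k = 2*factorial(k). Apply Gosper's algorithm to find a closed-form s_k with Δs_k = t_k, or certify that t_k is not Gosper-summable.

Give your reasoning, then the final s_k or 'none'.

Ratio r(k) = k + 1.
A = k + 1, B = 1, C = 1.
Solve (k + 1)·f(k+1) − (1)·f(k) = 1.
Bound: deg f ≤ -1.
deg f ≤ -1 is impossible — no certificate.

none (Gosper's algorithm certifies no s_k)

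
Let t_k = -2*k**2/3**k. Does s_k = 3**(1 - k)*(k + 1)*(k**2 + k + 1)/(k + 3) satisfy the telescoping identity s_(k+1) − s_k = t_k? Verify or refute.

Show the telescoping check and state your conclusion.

Invalid: residual 2*(2*k**3 + 9*k**2 + 3*k + 3)/(3**k*(k**2 + 7*k + 12)) ≠ 0.

s_(k+1) = (k + 2)*(k + (k + 1)**2 + 2)/(3**k*(k + 4))
s_(k+1) − s_k = 2*(-k**4 - 5*k**3 - 3*k**2 + 3*k + 3)/(3**k*(k**2 + 7*k + 12))
(s_(k+1) − s_k) − t_k = 2*(2*k**3 + 9*k**2 + 3*k + 3)/(3**k*(k**2 + 7*k + 12))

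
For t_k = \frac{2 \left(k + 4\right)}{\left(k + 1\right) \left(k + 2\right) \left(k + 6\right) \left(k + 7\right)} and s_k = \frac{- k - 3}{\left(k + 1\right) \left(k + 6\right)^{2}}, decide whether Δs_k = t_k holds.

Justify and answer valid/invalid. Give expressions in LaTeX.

s_(k+1) = (-k - 4)/((k + 2)*(k + 7)**2)
s_(k+1) − s_k = -(k + 4)/((k + 2)*(k + 7)**2) + (k + 3)/((k + 1)*(k + 6)**2)
(s_(k+1) − s_k) − t_k = 3*(-3*k**2 - 29*k - 62)/(k**6 + 29*k**5 + 333*k**4 + 1903*k**3 + 5546*k**2 + 7476*k + 3528)

Invalid: residual \frac{3 \left(- 3 k^{2} - 29 k - 62\right)}{k^{6} + 29 k^{5} + 333 k^{4} + 1903 k^{3} + 5546 k^{2} + 7476 k + 3528} ≠ 0.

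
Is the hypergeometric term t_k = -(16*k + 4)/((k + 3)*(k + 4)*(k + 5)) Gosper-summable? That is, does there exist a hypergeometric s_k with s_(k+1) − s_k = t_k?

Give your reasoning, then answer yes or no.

Compute t_(k+1)/t_k: get (k + 3)*(4*k + 5)/((k + 6)*(4*k + 1)).
Take A(k)=k + 3, B(k)=k + 6, C(k)=k + 1/4.
f must satisfy (k + 3)·f(k+1) − (k + 5)·f(k) = k + 1/4.
deg f ≤ 2 (via 1,1,1).
Solve for f: f(k) = k*(13*k - 5)/96 (degree 2 ≤ 2).
Get s_k = R·t_k = -k*(13*k - 5)/(6*(k + 3)*(k + 4)) with R(k) = B(k−1)f(k)/C(k) = k*(k + 5)*(13*k - 5)/(24*(4*k + 1)).
s_(k+1) − s_k = 4*(-4*k - 1)/(k**3 + 12*k**2 + 47*k + 60) = t_k.

Yes. s_k = -k*(13*k - 5)/(6*(k + 3)*(k + 4)).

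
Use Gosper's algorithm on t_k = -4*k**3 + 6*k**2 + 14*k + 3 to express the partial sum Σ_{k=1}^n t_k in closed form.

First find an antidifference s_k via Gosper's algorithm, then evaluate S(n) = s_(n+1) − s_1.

t_(k+1)/t_k = (4*k**3 + 6*k**2 - 14*k - 19)/(4*k**3 - 6*k**2 - 14*k - 3).
Take A(k)=1, B(k)=1, C(k)=k**3 - 3*k**2/2 - 7*k/2 - 3/4.
f must satisfy (1)·f(k+1) − (1)·f(k) = k**3 - 3*k**2/2 - 7*k/2 - 3/4.
Bound: deg f ≤ 4.
Coefficient equations give f(k) = k*(k**3 - 4*k**2 - 3*k + 3)/4.
Certificate R = B(k−1)f/C = k*(k**3 - 4*k**2 - 3*k + 3)/(4*k**3 - 6*k**2 - 14*k - 3) gives s_k = k*(-k**3 + 4*k**2 + 3*k - 3).
s_(k+1) − s_k = -4*k**3 + 6*k**2 + 14*k + 3 = t_k.
s_(n+1) = -n**4 + 9*n**2 + 11*n + 3 and s_(1) = 3, so S(n) = n*(-n**3 + 9*n + 11).

S(n) = n*(-n**3 + 9*n + 11)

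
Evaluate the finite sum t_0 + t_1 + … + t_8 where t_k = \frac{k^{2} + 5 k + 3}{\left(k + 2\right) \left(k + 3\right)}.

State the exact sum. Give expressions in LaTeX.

Σ = 171/22

r(k) = (k + 2)*(5*k + (k + 1)**2 + 8)/((k + 4)*(k**2 + 5*k + 3)) after simplifying.
A = k + 2, B = k + 4, C = k**2 + 5*k + 3.
Need (k + 2)·f(k+1) − (k + 3)·f(k) = k**2 + 5*k + 3.
deg f ≤ 2 (via 1,1,2).
A polynomial solution: f(k) = k*(2*k + 1)/2.
Then R = B(k−1)f/C = k*(k + 3)*(2*k + 1)/(2*(k**2 + 5*k + 3)), so s_k = R(k)·t_k = k*(2*k + 1)/(2*(k + 2)).
Δs = (k**2 + 5*k + 3)/(k**2 + 5*k + 6), as required.
Σ_(k=0)^(8) t_k = s_(9) − s_(0) = 171/22 − (0) = 171/22.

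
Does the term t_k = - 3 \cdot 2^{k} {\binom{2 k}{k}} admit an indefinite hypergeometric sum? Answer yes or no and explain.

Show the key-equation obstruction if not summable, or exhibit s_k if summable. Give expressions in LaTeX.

No; the degree bound rules out any f.

Ratio r(k) = 4*(2*k + 1)/(k + 1).
Factor: A=8*k + 4; B=k + 1; C=1.
Solve (8*k + 4)·f(k+1) − (k)·f(k) = 1.
From deg A=1, deg B=1, deg C=0: d=-1.
Bound -1 < 0, so the key equation has no polynomial solution.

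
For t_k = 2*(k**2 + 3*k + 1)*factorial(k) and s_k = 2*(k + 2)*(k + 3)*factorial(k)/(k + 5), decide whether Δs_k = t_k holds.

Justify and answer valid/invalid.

Invalid: residual -4*(k**3 + 8*k**2 + 15*k + 3)*factorial(k)/((k + 5)*(k + 6)) ≠ 0.

s_(k+1) = 2*(k + 3)*(k + 4)*factorial(k + 1)/(k + 6)
s_(k+1) − s_k = 2*(k + 3)*(k**3 + 9*k**2 + 21*k + 8)*factorial(k)/((k + 5)*(k + 6))
(s_(k+1) − s_k) − t_k = -4*(k**3 + 8*k**2 + 15*k + 3)*factorial(k)/((k + 5)*(k + 6))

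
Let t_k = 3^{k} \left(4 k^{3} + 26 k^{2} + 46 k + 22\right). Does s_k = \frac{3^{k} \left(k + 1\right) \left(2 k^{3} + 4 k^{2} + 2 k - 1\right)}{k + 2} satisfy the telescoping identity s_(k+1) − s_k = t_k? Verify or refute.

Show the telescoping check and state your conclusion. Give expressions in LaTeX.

Invalid: residual \frac{3^{k} \left(- 4 k^{4} - 32 k^{3} - 94 k^{2} - 112 k - 45\right)}{k^{2} + 5 k + 6} ≠ 0.

s_(k+1) = 3**(k + 1)*(2*k**4 + 14*k**3 + 36*k**2 + 39*k + 14)/(k + 3)
s_(k+1) − s_k = 3**k*(4*k**5 + 42*k**4 + 168*k**3 + 314*k**2 + 274*k + 87)/(k**2 + 5*k + 6)
(s_(k+1) − s_k) − t_k = 3**k*(-4*k**4 - 32*k**3 - 94*k**2 - 112*k - 45)/(k**2 + 5*k + 6)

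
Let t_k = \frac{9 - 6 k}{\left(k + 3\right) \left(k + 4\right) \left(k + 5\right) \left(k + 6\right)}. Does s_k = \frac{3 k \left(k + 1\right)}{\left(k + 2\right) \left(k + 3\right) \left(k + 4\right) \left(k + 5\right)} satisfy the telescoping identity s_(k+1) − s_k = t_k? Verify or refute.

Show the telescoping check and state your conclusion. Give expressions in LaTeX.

Invalid: residual \frac{3 \left(3 k - 2\right)}{k^{5} + 20 k^{4} + 155 k^{3} + 580 k^{2} + 1044 k + 720} ≠ 0.

s_(k+1) = 3*(k + 1)*(k + 2)/((k + 3)*(k + 4)*(k + 5)*(k + 6))
s_(k+1) − s_k = 3*(k + 1)*(-k*(k + 6) + (k + 2)**2)/((k + 2)*(k + 3)*(k + 4)*(k + 5)*(k + 6))
(s_(k+1) − s_k) − t_k = 3*(3*k - 2)/(k**5 + 20*k**4 + 155*k**3 + 580*k**2 + 1044*k + 720)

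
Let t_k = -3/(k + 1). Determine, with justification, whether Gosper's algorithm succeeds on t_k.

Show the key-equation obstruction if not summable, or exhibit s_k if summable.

r(k) = (k + 1)/(k + 2) after simplifying.
So A=k + 1 and B=k + 2, with C=1.
Solve (k + 1)·f(k+1) − (k + 1)·f(k) = 1.
Bound: deg f ≤ 0.
Generic f = c0 gives residual -1; -1 = 0 cannot hold, so t_k is not Gosper-summable.

No — the linear system for f has no solution.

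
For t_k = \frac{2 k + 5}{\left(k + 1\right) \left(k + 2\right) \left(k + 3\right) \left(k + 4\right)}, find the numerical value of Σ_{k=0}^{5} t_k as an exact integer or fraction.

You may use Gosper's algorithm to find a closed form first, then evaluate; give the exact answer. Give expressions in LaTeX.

Ratio r(k) = (k + 1)*(2*k + 7)/((k + 5)*(2*k + 5)).
Factor: A=k + 1; B=k + 5; C=k + 5/2.
Solve (k + 1)·f(k+1) − (k + 4)·f(k) = k + 5/2.
From deg A=1, deg B=1, deg C=1: d=3.
Solving with deg f ≤ 3: f(k) = k*(k + 2)*(k + 4)/6.
R(k) = B(k−1)·f(k)/C(k) = k*(k + 2)*(k + 4)**2/(3*(2*k + 5)); s_k = R·t_k = k*(k + 4)/(3*(k**2 + 4*k + 3)).
s_(k+1) − s_k = (2*k + 5)/(k**4 + 10*k**3 + 35*k**2 + 50*k + 24) = t_k.
Evaluate s at k=6 and k=0: 20/63 and 0; difference 20/63.

Σ = 20/63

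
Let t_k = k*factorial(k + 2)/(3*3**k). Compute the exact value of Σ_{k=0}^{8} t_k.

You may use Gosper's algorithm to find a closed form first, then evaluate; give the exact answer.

Ratio r(k) = (k + 1)*(k + 3)/(3*k).
Normal form (A,B,C) = (k/3 + 1, 1, k).
f must satisfy (k/3 + 1)·f(k+1) − (1)·f(k) = k.
deg f ≤ 0 (via 1,0,1).
A polynomial solution: f(k) = 3.
Then R = B(k−1)f/C = 3/k, so s_k = R(k)·t_k = factorial(k + 2)/3**k.
s_(k+1) − s_k = k*factorial(k + 2)/(3*3**k) = t_k.
Σ_(k=0)^(8) t_k = s_(9) − s_(0) = 492800/243 − (2) = 492314/243.

Σ = 492314/243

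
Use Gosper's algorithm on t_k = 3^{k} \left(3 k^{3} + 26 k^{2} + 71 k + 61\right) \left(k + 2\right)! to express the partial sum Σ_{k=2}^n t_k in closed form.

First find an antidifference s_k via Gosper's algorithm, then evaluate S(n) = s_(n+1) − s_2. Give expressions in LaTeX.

t_(k+1)/t_k = 3*(3*k**4 + 44*k**3 + 237*k**2 + 557*k + 483)/(3*k**3 + 26*k**2 + 71*k + 61).
Gosper form: A/B · C(k+1)/C(k) with A=3*k + 9, B=1, C=k**3 + 26*k**2/3 + 71*k/3 + 61/3.
Solve (3*k + 9)·f(k+1) − (1)·f(k) = k**3 + 26*k**2/3 + 71*k/3 + 61/3.
Bound: deg f ≤ 2.
Solve for f: f(k) = (k**2 + 4*k + 2)/3 (degree 2 ≤ 2).
R(k) = B(k−1)·f(k)/C(k) = (k**2 + 4*k + 2)/(3*k**3 + 26*k**2 + 71*k + 61); s_k = R·t_k = 3**k*(k**2 + 4*k + 2)*factorial(k + 2).
s_(k+1) − s_k = 3**k*(3*k**3 + 26*k**2 + 71*k + 61)*factorial(k + 2) = t_k.
Telescope: S(n) = s_(n+1) − s_(2) = 3**(n + 1)*(n**2 + 6*n + 7)*factorial(n + 3) − (3024) = 3*3**n*n**2*factorial(n + 3) + 18*3**n*n*factorial(n + 3) + 21*3**n*factorial(n + 3) - 3024.

S(n) = 3 \cdot 3^{n} n^{2} \left(n + 3\right)! + 18 \cdot 3^{n} n \left(n + 3\right)! + 21 \cdot 3^{n} \left(n + 3\right)! - 3024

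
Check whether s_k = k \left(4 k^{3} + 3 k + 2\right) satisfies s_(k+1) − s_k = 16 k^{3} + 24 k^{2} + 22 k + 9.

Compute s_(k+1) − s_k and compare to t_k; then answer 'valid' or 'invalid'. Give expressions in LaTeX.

valid; difference matches t_k

s_(k+1) = (k + 1)*(3*k + 4*(k + 1)**3 + 5)
s_(k+1) − s_k = 16*k**3 + 24*k**2 + 22*k + 9
(s_(k+1) − s_k) − t_k = 0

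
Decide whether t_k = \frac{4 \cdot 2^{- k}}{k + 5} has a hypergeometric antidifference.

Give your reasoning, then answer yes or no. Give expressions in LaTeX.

Step 1: r(k) = (k + 5)/(2*(k + 6)).
So A=k/2 + 5/2 and B=k + 6, with C=1.
Solve (k/2 + 5/2)·f(k+1) − (k + 5)·f(k) = 1.
Degrees (1,1,0) ⇒ d ≤ -1.
Bound -1 < 0, so the key equation has no polynomial solution.

No — key equation has no polynomial f.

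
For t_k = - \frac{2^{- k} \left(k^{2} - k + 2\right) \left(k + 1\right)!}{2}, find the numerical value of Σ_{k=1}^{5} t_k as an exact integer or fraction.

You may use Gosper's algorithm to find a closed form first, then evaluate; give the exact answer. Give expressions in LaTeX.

The ratio is (k + 2)*(-k + (k + 1)**2 + 1)/(2*(k**2 - k + 2)).
Normal form (A,B,C) = (k/2 + 1, 1, k**2 - k + 2).
Key eq: (k/2 + 1)·f(k+1) = (1)·f(k) + (k**2 - k + 2).
Bound: deg f ≤ 1.
Solving with deg f ≤ 1: f(k) = 2*(k - 2).
Get s_k = R·t_k = -(k - 2)*factorial(k + 1)/2**k with R(k) = B(k−1)f(k)/C(k) = 2*(k - 2)/(k**2 - k + 2).
Δs = -(k**2 - k + 2)*factorial(k + 1)/(2*2**k), as required.
Evaluate s at k=6 and k=1: -315 and 1; difference -316.

Σ = -316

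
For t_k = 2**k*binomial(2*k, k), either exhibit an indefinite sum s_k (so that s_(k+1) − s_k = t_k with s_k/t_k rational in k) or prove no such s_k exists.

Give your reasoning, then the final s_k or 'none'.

no hypergeometric antidifference exists

The ratio is 4*(2*k + 1)/(k + 1).
Normal form (A,B,C) = (8*k + 4, k + 1, 1).
f must satisfy (8*k + 4)·f(k+1) − (k)·f(k) = 1.
Bound: deg f ≤ -1.
deg f ≤ -1 is impossible — no certificate.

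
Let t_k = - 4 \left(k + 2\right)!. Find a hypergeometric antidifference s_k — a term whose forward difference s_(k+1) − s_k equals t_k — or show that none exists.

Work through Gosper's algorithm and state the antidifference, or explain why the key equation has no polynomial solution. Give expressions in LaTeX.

none (Gosper's algorithm certifies no s_k)

Step 1: r(k) = k + 3.
Gosper form: A/B · C(k+1)/C(k) with A=k + 3, B=1, C=1.
Key eq: (k + 3)·f(k+1) = (1)·f(k) + (1).
d = -1 from the (1,0,0) case.
Bound -1 < 0, so the key equation has no polynomial solution.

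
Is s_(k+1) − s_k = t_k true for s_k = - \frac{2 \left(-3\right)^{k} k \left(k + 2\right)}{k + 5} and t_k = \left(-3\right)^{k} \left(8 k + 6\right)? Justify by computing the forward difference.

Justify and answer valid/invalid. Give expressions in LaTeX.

Invalid: residual \frac{\left(-3\right)^{k + 1} \left(8 k^{2} + 48 k + 30\right)}{k^{2} + 11 k + 30} ≠ 0.

s_(k+1) = 6*(-3)**k*(k + 1)*(k + 3)/(k + 6)
s_(k+1) − s_k = (-3)**k*(8*k**3 + 70*k**2 + 162*k + 90)/(k**2 + 11*k + 30)
(s_(k+1) − s_k) − t_k = (-3)**(k + 1)*(8*k**2 + 48*k + 30)/(k**2 + 11*k + 30)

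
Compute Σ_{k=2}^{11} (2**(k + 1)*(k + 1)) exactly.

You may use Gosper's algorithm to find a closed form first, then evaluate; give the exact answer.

r(k) = 2*(k + 2)/(k + 1) after simplifying.
Factor: A=2; B=1; C=k + 1.
Key eq: (2)·f(k+1) = (1)·f(k) + (k + 1).
From deg A=0, deg B=0, deg C=1: d=1.
Solving with deg f ≤ 1: f(k) = k - 1.
Certificate R = B(k−1)f/C = (k - 1)/(k + 1) gives s_k = 2**(k + 1)*(k - 1).
Δs = 2**(k + 1)*(k + 1), as required.
Evaluate s at k=12 and k=2: 90112 and 8; difference 90104.

Σ = 90104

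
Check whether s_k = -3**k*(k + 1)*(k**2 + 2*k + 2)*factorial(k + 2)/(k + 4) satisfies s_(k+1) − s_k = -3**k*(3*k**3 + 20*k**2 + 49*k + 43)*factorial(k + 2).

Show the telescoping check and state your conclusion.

s_(k+1) = -3**(k + 1)*(k + 2)*(k**2 + 4*k + 5)*factorial(k + 3)/(k + 5)
s_(k+1) − s_k = -3**k*(3*k**5 + 38*k**4 + 193*k**3 + 500*k**2 + 656*k + 350)*factorial(k + 2)/((k + 4)*(k + 5))
(s_(k+1) − s_k) − t_k = 3**(k + 1)*(k + 2)*(3*k**3 + 26*k**2 + 76*k + 85)*factorial(k + 2)/((k + 4)*(k + 5))

Invalid: residual 3**(k + 1)*(k + 2)*(3*k**3 + 26*k**2 + 76*k + 85)*factorial(k + 2)/((k + 4)*(k + 5)) ≠ 0.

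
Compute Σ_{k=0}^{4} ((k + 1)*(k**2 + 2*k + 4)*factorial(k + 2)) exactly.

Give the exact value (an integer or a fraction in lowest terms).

Ratio r(k) = (k + 2)*(k + 3)*(2*k + (k + 1)**2 + 6)/((k + 1)*(k**2 + 2*k + 4)).
Gosper form: A/B · C(k+1)/C(k) with A=k + 3, B=1, C=k**3 + 3*k**2 + 6*k + 4.
Solve (k + 3)·f(k+1) − (1)·f(k) = k**3 + 3*k**2 + 6*k + 4.
d = 2 from the (1,0,3) case.
A polynomial solution: f(k) = k**2 - k + 2.
So s_k = (B(k−1)f/C)·t_k = ((k**2 - k + 2)/((k + 1)*(k**2 + 2*k + 4)))·t_k = (k**2 - k + 2)*factorial(k + 2).
Verify: (k + 1)*(k**2 + 2*k + 4)*factorial(k + 2) matches t_k.
Sum = s_(5) − s_(0); s_(5) = 110880, s_(0) = 4 ⇒ 110876.

Σ = 110876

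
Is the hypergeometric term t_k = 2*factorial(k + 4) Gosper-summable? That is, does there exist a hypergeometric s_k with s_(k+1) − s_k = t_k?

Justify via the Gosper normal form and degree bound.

No — key equation has no polynomial f.

Ratio r(k) = k + 5.
So A=k + 5 and B=1, with C=1.
f must satisfy (k + 5)·f(k+1) − (1)·f(k) = 1.
d = -1 from the (1,0,0) case.
Negative degree bound (-1): no f exists, t_k not Gosper-summable.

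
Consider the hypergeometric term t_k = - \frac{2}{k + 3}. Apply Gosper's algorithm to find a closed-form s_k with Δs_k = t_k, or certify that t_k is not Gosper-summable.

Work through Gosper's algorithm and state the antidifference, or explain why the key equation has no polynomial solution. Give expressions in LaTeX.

no hypergeometric antidifference exists

Ratio r(k) = (k + 3)/(k + 4).
Take A(k)=k + 3, B(k)=k + 4, C(k)=1.
f must satisfy (k + 3)·f(k+1) − (k + 3)·f(k) = 1.
d = 0 from the (1,1,0) case.
Write f(k) = c0. Then LHS − RHS = -1, requiring -1 = 0: contradictory. No certificate.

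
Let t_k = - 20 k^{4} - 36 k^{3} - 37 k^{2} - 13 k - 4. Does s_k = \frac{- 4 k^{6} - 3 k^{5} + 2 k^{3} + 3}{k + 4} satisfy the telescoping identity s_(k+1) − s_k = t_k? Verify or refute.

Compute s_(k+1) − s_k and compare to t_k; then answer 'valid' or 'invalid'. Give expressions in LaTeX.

Invalid: residual \frac{3 \left(16 k^{5} + 117 k^{4} + 180 k^{3} + 164 k^{2} + 53 k + 19\right)}{k^{2} + 9 k + 20} ≠ 0.

s_(k+1) = (-4*(k + 1)**6 - 3*(k + 1)**5 + 2*(k + 1)**3 + 3)/(k + 5)
s_(k+1) − s_k = (-20*k**6 - 168*k**5 - 410*k**4 - 526*k**3 - 369*k**2 - 137*k - 23)/(k**2 + 9*k + 20)
(s_(k+1) − s_k) − t_k = 3*(16*k**5 + 117*k**4 + 180*k**3 + 164*k**2 + 53*k + 19)/(k**2 + 9*k + 20)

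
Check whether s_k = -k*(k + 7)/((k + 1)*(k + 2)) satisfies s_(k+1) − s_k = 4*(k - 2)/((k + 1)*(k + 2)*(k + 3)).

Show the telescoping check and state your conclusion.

s_(k+1) = -(k + 1)*(k + 8)/((k + 2)*(k + 3))
s_(k+1) − s_k = 4*(k - 2)/(k**3 + 6*k**2 + 11*k + 6)
(s_(k+1) − s_k) − t_k = 0

valid (s_(k+1) − s_k reduces to t_k)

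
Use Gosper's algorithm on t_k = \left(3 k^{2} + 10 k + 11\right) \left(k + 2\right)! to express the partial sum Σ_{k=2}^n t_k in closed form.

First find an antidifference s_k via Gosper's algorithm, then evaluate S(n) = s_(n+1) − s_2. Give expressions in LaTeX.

t_(k+1)/t_k = (k + 3)*(10*k + 3*(k + 1)**2 + 21)/(3*k**2 + 10*k + 11).
Gosper form: A/B · C(k+1)/C(k) with A=k + 3, B=1, C=k**2 + 10*k/3 + 11/3.
f must satisfy (k + 3)·f(k+1) − (1)·f(k) = k**2 + 10*k/3 + 11/3.
From deg A=1, deg B=0, deg C=2: d=1.
Solve for f: f(k) = (3*k + 1)/3 (degree 1 ≤ 1).
So s_k = (B(k−1)f/C)·t_k = ((3*k + 1)/(3*k**2 + 10*k + 11))·t_k = (3*k + 1)*factorial(k + 2).
Δs = (3*k**2 + 10*k + 11)*factorial(k + 2), as required.
Σ_(k=2)^n t_k = s_(n+1) − s_(2) = ((3*n + 4)*factorial(n + 3)) − (168), i.e. 3*n*factorial(n + 3) + 4*factorial(n + 3) - 168.

S(n) = 3 n \left(n + 3\right)! + 4 \left(n + 3\right)! - 168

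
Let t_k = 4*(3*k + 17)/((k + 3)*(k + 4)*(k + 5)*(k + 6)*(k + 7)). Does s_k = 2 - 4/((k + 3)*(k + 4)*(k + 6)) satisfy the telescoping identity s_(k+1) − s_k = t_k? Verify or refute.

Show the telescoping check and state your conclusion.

valid (s_(k+1) − s_k reduces to t_k)

s_(k+1) = 2 - 4/((k + 4)*(k + 5)*(k + 7))
s_(k+1) − s_k = 4*(3*k + 17)/(k**5 + 25*k**4 + 245*k**3 + 1175*k**2 + 2754*k + 2520)
(s_(k+1) − s_k) − t_k = 0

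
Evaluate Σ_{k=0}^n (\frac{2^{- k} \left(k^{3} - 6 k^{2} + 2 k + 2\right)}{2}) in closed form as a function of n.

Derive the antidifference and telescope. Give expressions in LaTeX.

Ratio r(k) = (k**3 - 3*k**2 - 7*k - 1)/(2*(k**3 - 6*k**2 + 2*k + 2)).
Gosper form: A/B · C(k+1)/C(k) with A=1/2, B=1, C=k**3 - 6*k**2 + 2*k + 2.
Solve (1/2)·f(k+1) − (1)·f(k) = k**3 - 6*k**2 + 2*k + 2.
deg f ≤ 3 (via 0,0,3).
Solve for f: f(k) = -2*(k**3 - 3*k**2 - k - 1) (degree 3 ≤ 3).
Get s_k = R·t_k = (-k**3 + 3*k**2 + k + 1)/2**k with R(k) = B(k−1)f(k)/C(k) = -2*(k**3 - 3*k**2 - k - 1)/(k**3 - 6*k**2 + 2*k + 2).
Δs = (k**3 - 6*k**2 + 2*k + 2)/(2*2**k), as required.
Σ_(k=0)^n t_k = s_(n+1) − s_(0) = (2**(-n - 1)*(-n**3 + 4*n + 4)) − (1), i.e. 2**(-n - 1)*(-2**(n + 1) - n**3 + 4*n + 4).

S(n) = 2^{- n - 1} \left(- 2^{n + 1} - n^{3} + 4 n + 4\right)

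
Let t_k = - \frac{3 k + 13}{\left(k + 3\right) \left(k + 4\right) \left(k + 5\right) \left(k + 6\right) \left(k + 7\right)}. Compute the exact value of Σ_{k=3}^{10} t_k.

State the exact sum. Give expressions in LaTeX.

r(k) = (k + 3)*(3*k + 16)/((k + 8)*(3*k + 13)) after simplifying.
Take A(k)=k + 3, B(k)=k + 8, C(k)=k + 13/3.
Solve (k + 3)·f(k+1) − (k + 7)·f(k) = k + 13/3.
Degrees (1,1,1) ⇒ d ≤ 4.
Solve for f: f(k) = k*(k + 4)*(k**2 + 14*k + 63)/270 (degree 4 ≤ 4).
So s_k = (B(k−1)f/C)·t_k = (k*(k + 4)*(k + 7)*(k**2 + 14*k + 63)/(90*(3*k + 13)))·t_k = k*(-k**2 - 14*k - 63)/(90*(k**3 + 14*k**2 + 63*k + 90)).
Verify: (-3*k - 13)/(k**5 + 25*k**4 + 245*k**3 + 1175*k**2 + 2754*k + 2520) matches t_k.
Σ_(k=3)^(10) t_k = s_(11) − s_(3) = -1859/171360 − (-19/2160) = -211/102816.

Σ = -211/102816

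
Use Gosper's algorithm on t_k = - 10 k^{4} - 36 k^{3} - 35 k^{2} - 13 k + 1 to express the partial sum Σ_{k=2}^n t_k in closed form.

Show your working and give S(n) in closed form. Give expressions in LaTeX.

The ratio is (10*k**4 + 76*k**3 + 203*k**2 + 231*k + 93)/(10*k**4 + 36*k**3 + 35*k**2 + 13*k - 1).
Gosper form: A/B · C(k+1)/C(k) with A=1, B=1, C=k**4 + 18*k**3/5 + 7*k**2/2 + 13*k/10 - 1/10.
f must satisfy (1)·f(k+1) − (1)·f(k) = k**4 + 18*k**3/5 + 7*k**2/2 + 13*k/10 - 1/10.
Bound: deg f ≤ 5.
Coefficient equations give f(k) = k*(2*k**4 + 4*k**3 - 3*k**2 - 2*k - 2)/10.
Then R = B(k−1)f/C = k*(2*k**4 + 4*k**3 - 3*k**2 - 2*k - 2)/(10*k**4 + 36*k**3 + 35*k**2 + 13*k - 1), so s_k = R(k)·t_k = k*(-2*k**4 - 4*k**3 + 3*k**2 + 2*k + 2).
Δs = -10*k**4 - 36*k**3 - 35*k**2 - 13*k + 1, as required.
Σ_(k=2)^n t_k = s_(n+1) − s_(2) = (-2*n**5 - 14*n**4 - 33*n**3 - 33*n**2 - 11*n + 1) − (-92), i.e. -2*n**5 - 14*n**4 - 33*n**3 - 33*n**2 - 11*n + 93.

S(n) = - 2 n^{5} - 14 n^{4} - 33 n^{3} - 33 n^{2} - 11 n + 93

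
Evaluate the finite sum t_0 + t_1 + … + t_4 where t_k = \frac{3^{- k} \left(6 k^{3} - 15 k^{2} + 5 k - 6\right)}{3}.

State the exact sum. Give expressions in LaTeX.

Σ = -562/243

The ratio is (6*k**3 + 3*k**2 - 7*k - 10)/(3*(6*k**3 - 15*k**2 + 5*k - 6)).
Factor: A=1/3; B=1; C=k**3 - 5*k**2/2 + 5*k/6 - 1.
Solve (1/3)·f(k+1) − (1)·f(k) = k**3 - 5*k**2/2 + 5*k/6 - 1.
From deg A=0, deg B=0, deg C=3: d=3.
Solve for f: f(k) = -(3*k**3 - 3*k**2 + 4*k - 1)/2 (degree 3 ≤ 3).
Get s_k = R·t_k = (-3*k**3 + 3*k**2 - 4*k + 1)/3**k with R(k) = B(k−1)f(k)/C(k) = -3*(3*k**3 - 3*k**2 + 4*k - 1)/(6*k**3 - 15*k**2 + 5*k - 6).
Δs = (6*k**3 - 15*k**2 + 5*k - 6)/(3*3**k), as required.
Sum = s_(5) − s_(0); s_(5) = -319/243, s_(0) = 1 ⇒ -562/243.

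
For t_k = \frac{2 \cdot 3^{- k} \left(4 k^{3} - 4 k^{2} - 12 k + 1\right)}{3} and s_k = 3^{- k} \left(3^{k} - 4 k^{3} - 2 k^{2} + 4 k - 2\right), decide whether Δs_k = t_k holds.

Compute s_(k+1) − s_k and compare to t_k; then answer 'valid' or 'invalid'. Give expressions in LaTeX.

valid (s_(k+1) − s_k reduces to t_k)

s_(k+1) = (3*3**k - 4*k**3 - 14*k**2 - 12*k - 4)/(3*3**k)
s_(k+1) − s_k = 2*(4*k**3 - 4*k**2 - 12*k + 1)/(3*3**k)
(s_(k+1) − s_k) − t_k = 0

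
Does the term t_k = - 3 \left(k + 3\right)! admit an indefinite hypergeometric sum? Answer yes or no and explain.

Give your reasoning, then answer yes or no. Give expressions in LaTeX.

No; the degree bound rules out any f.

r(k) = k + 4 after simplifying.
A = k + 4, B = 1, C = 1.
Set up (k + 4)·f(k+1) − (1)·f(k) − (1) = 0.
d = -1 from the (1,0,0) case.
deg f ≤ -1 is impossible — no certificate.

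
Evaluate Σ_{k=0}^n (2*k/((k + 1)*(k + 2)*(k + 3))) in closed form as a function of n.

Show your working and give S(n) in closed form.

S(n) = n*(n + 1)/(2*(n**2 + 5*n + 6))

Ratio r(k) = (k + 1)**2/(k*(k + 4)).
Gosper form: A/B · C(k+1)/C(k) with A=k + 1, B=k + 4, C=k.
Set up (k + 1)·f(k+1) − (k + 3)·f(k) − (k) = 0.
From deg A=1, deg B=1, deg C=1: d=2.
Solving with deg f ≤ 2: f(k) = k*(k - 1)/4.
So s_k = (B(k−1)f/C)·t_k = ((k - 1)*(k + 3)/4)·t_k = k*(k - 1)/(2*(k + 1)*(k + 2)).
Check: Δs_k = 2*k/(k**3 + 6*k**2 + 11*k + 6). ✓
Telescope: S(n) = s_(n+1) − s_(0) = n*(n + 1)/(2*(n**2 + 5*n + 6)) − (0) = n*(n + 1)/(2*(n**2 + 5*n + 6)).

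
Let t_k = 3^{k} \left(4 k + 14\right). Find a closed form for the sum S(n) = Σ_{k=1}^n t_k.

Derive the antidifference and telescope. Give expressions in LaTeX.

S(n) = 6 \cdot 3^{n} n + 18 \cdot 3^{n} - 18

The ratio is 3*(2*k + 9)/(2*k + 7).
So A=3 and B=1, with C=k + 7/2.
Solve (3)·f(k+1) − (1)·f(k) = k + 7/2.
From deg A=0, deg B=0, deg C=1: d=1.
Match coefficients ⇒ f(k) = (k + 2)/2.
Then R = B(k−1)f/C = (k + 2)/(2*k + 7), so s_k = R(k)·t_k = 2*3**k*(k + 2).
Δs = 3**k*(4*k + 14), as required.
Telescope: S(n) = s_(n+1) − s_(1) = 6*3**n*(n + 3) − (18) = 6*3**n*n + 18*3**n - 18.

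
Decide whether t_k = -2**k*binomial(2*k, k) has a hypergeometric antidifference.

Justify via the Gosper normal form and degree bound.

No. Not Gosper-summable.

Compute t_(k+1)/t_k: get 4*(2*k + 1)/(k + 1).
Take A(k)=8*k + 4, B(k)=k + 1, C(k)=1.
Solve (8*k + 4)·f(k+1) − (k)·f(k) = 1.
Bound: deg f ≤ -1.
Negative degree bound (-1): no f exists, t_k not Gosper-summable.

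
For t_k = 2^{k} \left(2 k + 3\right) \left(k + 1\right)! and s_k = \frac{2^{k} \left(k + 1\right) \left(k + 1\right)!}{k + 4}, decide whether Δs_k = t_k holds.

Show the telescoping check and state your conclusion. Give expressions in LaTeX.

Invalid: residual - \frac{3 \cdot 2^{k} \left(2 k^{2} + 11 k + 11\right) \left(k + 1\right)!}{\left(k + 4\right) \left(k + 5\right)} ≠ 0.

s_(k+1) = 2**(k + 1)*(k + 2)*factorial(k + 2)/(k + 5)
s_(k+1) − s_k = 2**k*(2*k**3 + 15*k**2 + 34*k + 27)*factorial(k + 1)/((k + 4)*(k + 5))
(s_(k+1) − s_k) − t_k = -3*2**k*(2*k**2 + 11*k + 11)*factorial(k + 1)/((k + 4)*(k + 5))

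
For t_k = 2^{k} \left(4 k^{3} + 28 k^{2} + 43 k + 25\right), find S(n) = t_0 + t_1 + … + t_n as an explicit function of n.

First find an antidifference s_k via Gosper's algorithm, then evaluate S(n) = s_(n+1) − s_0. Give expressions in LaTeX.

r(k) = 2*(4*k**3 + 40*k**2 + 111*k + 100)/(4*k**3 + 28*k**2 + 43*k + 25) after simplifying.
Factor: A=2; B=1; C=k**3 + 7*k**2 + 43*k/4 + 25/4.
Set up (2)·f(k+1) − (1)·f(k) − (k**3 + 7*k**2 + 43*k/4 + 25/4) = 0.
deg f ≤ 3 (via 0,0,3).
Match coefficients ⇒ f(k) = (k + 1)*(4*k**2 + 3)/4.
Certificate R = B(k−1)f/C = (k + 1)*(4*k**2 + 3)/(4*k**3 + 28*k**2 + 43*k + 25) gives s_k = 2**k*(4*k**3 + 4*k**2 + 3*k + 3).
Verify: 2**k*(4*k**3 + 28*k**2 + 43*k + 25) matches t_k.
Telescope: S(n) = s_(n+1) − s_(0) = 2**(n + 1)*(4*n**3 + 16*n**2 + 23*n + 14) − (3) = 8*2**n*n**3 + 32*2**n*n**2 + 46*2**n*n + 28*2**n - 3.

S(n) = 8 \cdot 2^{n} n^{3} + 32 \cdot 2^{n} n^{2} + 46 \cdot 2^{n} n + 28 \cdot 2^{n} - 3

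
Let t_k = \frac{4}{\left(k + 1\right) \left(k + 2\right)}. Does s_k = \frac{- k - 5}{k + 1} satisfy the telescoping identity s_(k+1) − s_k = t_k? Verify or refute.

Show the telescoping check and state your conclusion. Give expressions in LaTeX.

s_(k+1) = (-k - 6)/(k + 2)
s_(k+1) − s_k = 4/(k**2 + 3*k + 2)
(s_(k+1) − s_k) − t_k = 0

valid (s_(k+1) − s_k reduces to t_k)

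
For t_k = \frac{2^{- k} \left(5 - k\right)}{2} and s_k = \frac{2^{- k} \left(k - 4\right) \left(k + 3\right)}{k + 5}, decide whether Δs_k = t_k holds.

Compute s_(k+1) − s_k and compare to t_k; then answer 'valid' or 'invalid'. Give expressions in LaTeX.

s_(k+1) = (k - 3)*(k + 4)/(2*2**k*(k + 6))
s_(k+1) − s_k = (-k**3 - 4*k**2 + 29*k + 84)/(2*2**k*(k**2 + 11*k + 30))
(s_(k+1) − s_k) − t_k = (k**2 + 2*k - 33)/(2**k*(k**2 + 11*k + 30))

Invalid: residual \frac{2^{- k} \left(k^{2} + 2 k - 33\right)}{k^{2} + 11 k + 30} ≠ 0.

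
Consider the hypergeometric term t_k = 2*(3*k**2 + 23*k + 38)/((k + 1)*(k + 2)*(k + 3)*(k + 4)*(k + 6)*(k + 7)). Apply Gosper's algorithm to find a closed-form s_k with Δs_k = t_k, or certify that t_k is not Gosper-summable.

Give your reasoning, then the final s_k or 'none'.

s_k = k*(k**2 + 10*k + 27)/(9*(k**3 + 10*k**2 + 27*k + 18))

r(k) = (k + 1)*(k + 6)*(23*k + 3*(k + 1)**2 + 61)/((k + 5)*(k + 8)*(3*k**2 + 23*k + 38)) after simplifying.
So A=k + 1 and B=k + 8, with C=k**3 + 38*k**2/3 + 51*k + 190/3.
f must satisfy (k + 1)·f(k+1) − (k + 7)·f(k) = k**3 + 38*k**2/3 + 51*k + 190/3.
d = 6 from the (1,1,3) case.
Solving with deg f ≤ 6: f(k) = k*(k + 2)*(k + 4)*(k + 5)*(k**2 + 10*k + 27)/54.
So s_k = (B(k−1)f/C)·t_k = (k*(k + 2)*(k + 4)*(k + 7)*(k**2 + 10*k + 27)/(18*(3*k**2 + 23*k + 38)))·t_k = k*(k**2 + 10*k + 27)/(9*(k**3 + 10*k**2 + 27*k + 18)).
s_(k+1) − s_k = 2*(3*k**2 + 23*k + 38)/(k**6 + 23*k**5 + 207*k**4 + 925*k**3 + 2144*k**2 + 2412*k + 1008) = t_k.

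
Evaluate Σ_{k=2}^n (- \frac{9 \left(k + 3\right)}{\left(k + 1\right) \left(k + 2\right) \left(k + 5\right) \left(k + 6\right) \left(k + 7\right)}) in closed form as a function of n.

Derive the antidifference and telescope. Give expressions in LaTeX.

t_(k+1)/t_k = (k + 1)*(k + 4)*(k + 5)/((k + 3)**2*(k + 8)).
Normal form (A,B,C) = (k + 1, k + 8, k**3 + 10*k**2 + 33*k + 36).
Solve (k + 1)·f(k+1) − (k + 7)·f(k) = k**3 + 10*k**2 + 33*k + 36.
From deg A=1, deg B=1, deg C=3: d=6.
Coefficient equations give f(k) = k*(k + 2)*(k + 3)*(k + 4)*(k**2 + 12*k + 41)/90.
R(k) = B(k−1)·f(k)/C(k) = k*(k + 2)*(k + 7)*(k**2 + 12*k + 41)/(90*(k + 3)); s_k = R·t_k = k*(-k**2 - 12*k - 41)/(10*(k**3 + 12*k**2 + 41*k + 30)).
Δs = 9*(-k - 3)/(k**5 + 21*k**4 + 163*k**3 + 567*k**2 + 844*k + 420), as required.
Evaluate: s_(n+1) = (-n**3 - 15*n**2 - 68*n - 54)/(10*(n**3 + 15*n**2 + 68*n + 84)); subtract s_(2) = -23/280 ⇒ S(n) = (-n**3 - 15*n**2 - 68*n + 84)/(56*(n**3 + 15*n**2 + 68*n + 84)).

S(n) = \frac{- n^{3} - 15 n^{2} - 68 n + 84}{56 \left(n^{3} + 15 n^{2} + 68 n + 84\right)}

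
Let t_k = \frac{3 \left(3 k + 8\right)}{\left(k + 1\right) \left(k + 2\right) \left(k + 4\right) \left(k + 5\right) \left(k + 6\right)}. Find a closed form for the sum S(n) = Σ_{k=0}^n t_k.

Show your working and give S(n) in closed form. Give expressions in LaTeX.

t_(k+1)/t_k = (k + 1)*(k + 4)*(3*k + 11)/((k + 3)*(k + 7)*(3*k + 8)).
Factor: A=k + 1; B=k + 7; C=k**2 + 17*k/3 + 8.
f must satisfy (k + 1)·f(k+1) − (k + 6)·f(k) = k**2 + 17*k/3 + 8.
Bound: deg f ≤ 5.
Match coefficients ⇒ f(k) = k*(k + 2)*(k + 3)*(k**2 + 10*k + 29)/60.
Certificate R = B(k−1)f/C = k*(k + 2)*(k + 6)*(k**2 + 10*k + 29)/(20*(3*k + 8)) gives s_k = 3*k*(k**2 + 10*k + 29)/(20*(k**3 + 10*k**2 + 29*k + 20)).
Check: Δs_k = 3*(3*k + 8)/(k**5 + 18*k**4 + 121*k**3 + 372*k**2 + 508*k + 240). ✓
Evaluate: s_(n+1) = 3*(n**3 + 13*n**2 + 52*n + 40)/(20*(n**3 + 13*n**2 + 52*n + 60)); subtract s_(0) = 0 ⇒ S(n) = 3*(n**3 + 13*n**2 + 52*n + 40)/(20*(n**3 + 13*n**2 + 52*n + 60)).

S(n) = \frac{3 \left(n^{3} + 13 n^{2} + 52 n + 40\right)}{20 \left(n^{3} + 13 n^{2} + 52 n + 60\right)}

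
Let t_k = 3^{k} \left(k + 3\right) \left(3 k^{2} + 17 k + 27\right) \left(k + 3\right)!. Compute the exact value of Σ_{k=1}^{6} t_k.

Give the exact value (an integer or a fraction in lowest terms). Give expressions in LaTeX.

Σ = 579341548296

Compute t_(k+1)/t_k: get (k + 4)**2*(51*k + 9*(k + 1)**2 + 132)/((k + 3)*(3*k**2 + 17*k + 27)).
A = 3*k + 12, B = 1, C = k**3 + 26*k**2/3 + 26*k + 27.
Solve (3*k + 12)·f(k+1) − (1)·f(k) = k**3 + 26*k**2/3 + 26*k + 27.
Degrees (1,0,3) ⇒ d ≤ 2.
Solving with deg f ≤ 2: f(k) = (k**2 + 3*k + 3)/3.
So s_k = (B(k−1)f/C)·t_k = ((k**2 + 3*k + 3)/((k + 3)*(3*k**2 + 17*k + 27)))·t_k = 3**k*(k**2 + 3*k + 3)*factorial(k + 3).
Check: Δs_k = 3**k*(k + 3)*(3*k**2 + 17*k + 27)*factorial(k + 3). ✓
Evaluate s at k=7 and k=1: 579341548800 and 504; difference 579341548296.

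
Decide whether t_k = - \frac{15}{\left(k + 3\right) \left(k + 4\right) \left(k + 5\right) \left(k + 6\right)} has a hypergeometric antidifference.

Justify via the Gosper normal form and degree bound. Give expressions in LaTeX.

The ratio is (k + 3)/(k + 7).
Normal form (A,B,C) = (k + 3, k + 7, 1).
Need (k + 3)·f(k+1) − (k + 6)·f(k) = 1.
deg f ≤ 3 (via 1,1,0).
A polynomial solution: f(k) = k*(k**2 + 12*k + 47)/180.
Get s_k = R·t_k = k*(-k**2 - 12*k - 47)/(12*(k + 3)*(k + 4)*(k + 5)) with R(k) = B(k−1)f(k)/C(k) = k*(k + 6)*(k**2 + 12*k + 47)/180.
Δs = -15/(k**4 + 18*k**3 + 119*k**2 + 342*k + 360), as required.

Yes. s_k = \frac{k \left(- k^{2} - 12 k - 47\right)}{12 \left(k + 3\right) \left(k + 4\right) \left(k + 5\right)}.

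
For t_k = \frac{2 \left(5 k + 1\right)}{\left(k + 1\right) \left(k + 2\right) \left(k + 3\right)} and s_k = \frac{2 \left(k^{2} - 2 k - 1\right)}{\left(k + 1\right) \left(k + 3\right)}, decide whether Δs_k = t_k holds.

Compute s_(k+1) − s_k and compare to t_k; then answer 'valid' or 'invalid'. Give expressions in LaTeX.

s_(k+1) = 2*(k**2 - 2)/(k**2 + 6*k + 8)
s_(k+1) − s_k = 4*(3*k**2 + 7*k + 1)/(k**4 + 10*k**3 + 35*k**2 + 50*k + 24)
(s_(k+1) − s_k) − t_k = 2*(k**2 - 7*k - 2)/(k**4 + 10*k**3 + 35*k**2 + 50*k + 24)

Invalid: residual \frac{2 \left(k^{2} - 7 k - 2\right)}{k^{4} + 10 k^{3} + 35 k^{2} + 50 k + 24} ≠ 0.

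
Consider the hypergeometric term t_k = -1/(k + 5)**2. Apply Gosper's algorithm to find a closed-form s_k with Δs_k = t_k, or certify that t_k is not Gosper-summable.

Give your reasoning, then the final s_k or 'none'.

r(k) = (k + 5)**2/(k + 6)**2 after simplifying.
Gosper form: A/B · C(k+1)/C(k) with A=k**2 + 10*k + 25, B=k**2 + 12*k + 36, C=1.
Solve (k**2 + 10*k + 25)·f(k+1) − (k**2 + 10*k + 25)·f(k) = 1.
deg f ≤ 0 (via 2,2,0).
Put f(k) = c0: A·f(k+1) − B(k−1)·f(k) − C = -1; need -1 = 0 — inconsistent ⇒ no f, not summable.

not Gosper-summable; s_k does not exist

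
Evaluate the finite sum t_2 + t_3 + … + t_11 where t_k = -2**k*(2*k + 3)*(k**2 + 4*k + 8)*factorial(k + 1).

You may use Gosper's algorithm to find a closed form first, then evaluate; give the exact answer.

Ratio r(k) = 2*(k + 2)*(2*k + 5)*(4*k + (k + 1)**2 + 12)/((2*k + 3)*(k**2 + 4*k + 8)).
So A=2*k + 4 and B=1, with C=k**3 + 11*k**2/2 + 14*k + 12.
f must satisfy (2*k + 4)·f(k+1) − (1)·f(k) = k**3 + 11*k**2/2 + 14*k + 12.
Bound: deg f ≤ 2.
Match coefficients ⇒ f(k) = (k**2 + 2*k + 4)/2.
Then R = B(k−1)f/C = (k**2 + 2*k + 4)/((2*k + 3)*(k**2 + 4*k + 8)), so s_k = R(k)·t_k = -2**k*(k**2 + 2*k + 4)*factorial(k + 1).
Verify: -2**k*(2*k + 3)*(k**2 + 4*k + 8)*factorial(k + 1) matches t_k.
Telescoping: Σ = s_(12) − s_(2) = -4387010877849600 − (-288) = -4387010877849312.

Σ = -4387010877849312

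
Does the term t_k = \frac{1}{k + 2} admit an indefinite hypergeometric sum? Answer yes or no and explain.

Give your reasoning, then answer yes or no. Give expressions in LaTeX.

r(k) = (k + 2)/(k + 3) after simplifying.
A = k + 2, B = k + 3, C = 1.
f must satisfy (k + 2)·f(k+1) − (k + 2)·f(k) = 1.
Degrees (1,1,0) ⇒ d ≤ 0.
f = c0 ⇒ A·f(k+1) − B(k−1)·f(k) − C = -1. The system {-1 = 0} is inconsistent; no antidifference.

No — key equation has no polynomial f.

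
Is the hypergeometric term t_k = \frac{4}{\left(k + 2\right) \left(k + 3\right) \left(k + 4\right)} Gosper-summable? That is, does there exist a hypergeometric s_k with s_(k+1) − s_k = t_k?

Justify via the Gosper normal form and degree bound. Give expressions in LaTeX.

Yes. s_k = \frac{k \left(k + 5\right)}{3 \left(k + 2\right) \left(k + 3\right)}.

Ratio r(k) = (k + 2)/(k + 5).
Factor: A=k + 2; B=k + 5; C=1.
Need (k + 2)·f(k+1) − (k + 4)·f(k) = 1.
d = 2 from the (1,1,0) case.
Match coefficients ⇒ f(k) = k*(k + 5)/12.
R(k) = B(k−1)·f(k)/C(k) = k*(k + 4)*(k + 5)/12; s_k = R·t_k = k*(k + 5)/(3*(k + 2)*(k + 3)).
Δs = 4/(k**3 + 9*k**2 + 26*k + 24), as required.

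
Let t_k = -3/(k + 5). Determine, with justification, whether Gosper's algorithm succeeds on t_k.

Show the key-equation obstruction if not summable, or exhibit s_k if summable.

t_(k+1)/t_k = (k + 5)/(k + 6).
Factor: A=k + 5; B=k + 6; C=1.
Set up (k + 5)·f(k+1) − (k + 5)·f(k) − (1) = 0.
Degrees (1,1,0) ⇒ d ≤ 0.
f = c0 ⇒ A·f(k+1) − B(k−1)·f(k) − C = -1. The system {-1 = 0} is inconsistent; no antidifference.

No — t_k has no hypergeometric antidifference.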